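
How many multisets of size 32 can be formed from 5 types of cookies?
C(32+5-1, 5-1) = C(36, 4) = 58905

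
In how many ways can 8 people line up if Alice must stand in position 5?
Fix one position: (8-1)! = 5040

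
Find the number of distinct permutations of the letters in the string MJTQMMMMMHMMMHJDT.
17! / (1! × 2! × 2! × 1! × 2! × 9!) = 122522400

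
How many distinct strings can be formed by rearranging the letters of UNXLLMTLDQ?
10! / (1! × 1! × 1! × 1! × 1! × 1! × 3! × 1!) = 604800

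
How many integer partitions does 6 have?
Pentagonal recurrence p(n) = p(n-1) + p(n-2) - p(n-5) - p(n-7) + p(n-12) + p(n-15) - ... gives p(0..5) = 1, 1, 2, 3, 5, 7. p(6) = p(5) + p(4) - p(1) = 7 + 5 - 1 = 11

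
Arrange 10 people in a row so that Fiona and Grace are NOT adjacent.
Total - adjacent = 10! - (10-1)!×2 = 3628800 - 725760 = 2903040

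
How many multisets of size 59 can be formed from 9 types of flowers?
C(59+9-1, 9-1) = C(67, 8) = 6522361560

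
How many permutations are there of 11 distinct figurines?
11! = 39916800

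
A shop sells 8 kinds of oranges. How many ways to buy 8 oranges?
C(8+8-1, 8-1) = C(15, 7) = 6435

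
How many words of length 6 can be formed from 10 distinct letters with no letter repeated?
P(10,6) = 10!/(10-6)! = 151200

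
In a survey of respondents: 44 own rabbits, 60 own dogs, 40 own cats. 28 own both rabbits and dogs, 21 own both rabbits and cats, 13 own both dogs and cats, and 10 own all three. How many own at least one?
|A∪B∪C| = 44+60+40-28-21-13+10 = 92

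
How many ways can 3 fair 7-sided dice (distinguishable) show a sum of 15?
Coefficient of x^15 in (x + x² + ... + x^7)^3. By inclusion-exclusion on dice exceeding 7: Σ_j (-1)^j C(3,j)·C(15-1-7j, 2) = C(3,0)·C(14,2) - C(3,1)·C(7,2) = 1·91 - 3·21 = 28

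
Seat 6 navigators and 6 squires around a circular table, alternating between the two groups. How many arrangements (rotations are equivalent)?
Fix one of the navigators: (6-1)! ways for the remaining navigators, × 6! ways for the squires = 120 × 720 = 86400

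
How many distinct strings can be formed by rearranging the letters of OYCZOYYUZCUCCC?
14! / (2! × 3! × 2! × 5! × 2!) = 15135120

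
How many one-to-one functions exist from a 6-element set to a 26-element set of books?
P(26,6) = 26!/(26-6)! = 165765600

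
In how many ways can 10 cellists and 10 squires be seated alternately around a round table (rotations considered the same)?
Fix one of the cellists: (10-1)! ways for the remaining cellists, × 10! ways for the squires = 362880 × 3628800 = 1316818944000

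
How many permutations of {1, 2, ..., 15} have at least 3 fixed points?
Exactly j fixed points: C(15,j)·!(15-j); sum over j ≥ 3 (derangement numbers via !m = (m-1)·(!(m-1) + !(m-2)): !0..!12 = 1, 0, 1, 2, 9, 44, 265, 1854, 14833, 133496, 1334961, 14684570, 176214841). Σ_{j=3}^{15} C(15,j)·!(15-j) = C(15,3)·!12 + C(15,4)·!11 + C(15,5)·!10 + C(15,6)·!9 + C(15,7)·!8 + C(15,8)·!7 + C(15,9)·!6 + C(15,10)·!5 + C(15,11)·!4 + C(15,12)·!3 + C(15,13)·!2 + C(15,14)·!1 + C(15,15)·!0 = 455·176214841 + 1365·14684570 + 3003·1334961 + 5005·133496 + 6435·14833 + 6435·1854 + 5005·265 + 3003·44 + 1365·9 + 455·2 + 105·1 + 15·0 + 1·1 = 105008078671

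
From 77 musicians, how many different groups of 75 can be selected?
C(77,75) = 77!/(75!×2!) = 2926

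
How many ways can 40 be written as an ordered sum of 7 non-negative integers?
C(40+7-1, 7-1) = C(46, 6) = 9366819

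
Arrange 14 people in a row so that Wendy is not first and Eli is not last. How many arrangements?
By inclusion-exclusion: 14! - 2×(14-1)! + (14-2)! = 87178291200 - 12454041600 + 479001600 = 75203251200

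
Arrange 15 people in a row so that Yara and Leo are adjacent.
Treat as block: (15-1)! × 2! = 87178291200 × 2 = 174356582400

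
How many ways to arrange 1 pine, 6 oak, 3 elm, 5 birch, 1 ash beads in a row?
16! / (1! × 6! × 3! × 5! × 1!) = 40360320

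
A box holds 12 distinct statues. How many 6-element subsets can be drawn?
C(12,6) = 12!/(6!×6!) = 924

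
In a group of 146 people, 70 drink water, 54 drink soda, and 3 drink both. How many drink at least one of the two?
|A∪B| = |A| + |B| - |A∩B| = 70 + 54 - 3 = 121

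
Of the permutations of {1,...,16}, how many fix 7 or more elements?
Exactly j fixed points: C(16,j)·!(16-j); sum over j ≥ 7 (derangement numbers via !m = (m-1)·(!(m-1) + !(m-2)): !0..!9 = 1, 0, 1, 2, 9, 44, 265, 1854, 14833, 133496). Σ_{j=7}^{16} C(16,j)·!(16-j) = C(16,7)·!9 + C(16,8)·!8 + C(16,9)·!7 + C(16,10)·!6 + C(16,11)·!5 + C(16,12)·!4 + C(16,13)·!3 + C(16,14)·!2 + C(16,15)·!1 + C(16,16)·!0 = 11440·133496 + 12870·14833 + 11440·1854 + 8008·265 + 4368·44 + 1820·9 + 560·2 + 120·1 + 16·0 + 1·1 = 1741636643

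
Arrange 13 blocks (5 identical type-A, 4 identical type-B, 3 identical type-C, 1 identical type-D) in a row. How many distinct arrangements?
13! / (5! × 4! × 3! × 1!) = 360360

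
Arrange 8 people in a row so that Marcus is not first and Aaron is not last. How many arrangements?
By inclusion-exclusion: 8! - 2×(8-1)! + (8-2)! = 40320 - 10080 + 720 = 30960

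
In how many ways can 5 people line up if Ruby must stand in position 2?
Fix one position: (5-1)! = 24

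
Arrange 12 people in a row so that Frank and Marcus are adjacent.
Treat as block: (12-1)! × 2! = 39916800 × 2 = 79833600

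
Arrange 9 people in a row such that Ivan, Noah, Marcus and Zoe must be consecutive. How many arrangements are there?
Treat the 4 as one block: (9-4+1)! × 4! = 720 × 24 = 17280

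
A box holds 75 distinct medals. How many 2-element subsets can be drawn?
C(75,2) = 75!/(2!×73!) = 2775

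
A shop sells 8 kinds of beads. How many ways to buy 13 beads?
C(13+8-1, 8-1) = C(20, 7) = 77520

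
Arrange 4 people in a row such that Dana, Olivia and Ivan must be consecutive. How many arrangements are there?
Treat the 3 as one block: (4-3+1)! × 3! = 2 × 6 = 12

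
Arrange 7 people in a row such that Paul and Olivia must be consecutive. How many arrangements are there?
Treat the 2 as one block: (7-2+1)! × 2! = 720 × 2 = 1440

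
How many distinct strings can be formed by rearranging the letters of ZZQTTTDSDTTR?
12! / (1! × 2! × 2! × 5! × 1! × 1!) = 997920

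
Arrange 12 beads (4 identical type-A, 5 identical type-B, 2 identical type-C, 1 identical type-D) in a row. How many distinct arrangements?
12! / (4! × 5! × 2! × 1!) = 83160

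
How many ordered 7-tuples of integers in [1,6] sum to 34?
Coefficient of x^34 in (x + x² + ... + x^6)^7. By inclusion-exclusion on dice exceeding 6: Σ_j (-1)^j C(7,j)·C(34-1-6j, 6) = C(7,0)·C(33,6) - C(7,1)·C(27,6) + C(7,2)·C(21,6) - C(7,3)·C(15,6) + C(7,4)·C(9,6) = 1·1107568 - 7·296010 + 21·54264 - 35·5005 + 35·84 = 2807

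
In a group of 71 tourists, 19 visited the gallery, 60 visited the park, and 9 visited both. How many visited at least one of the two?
|A∪B| = |A| + |B| - |A∩B| = 19 + 60 - 9 = 70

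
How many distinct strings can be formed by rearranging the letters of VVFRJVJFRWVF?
12! / (2! × 1! × 3! × 4! × 2!) = 831600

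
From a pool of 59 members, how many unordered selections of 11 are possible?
C(59,11) = 59!/(11!×48!) = 279871768995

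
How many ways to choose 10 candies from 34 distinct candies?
C(34,10) = 34!/(10!×24!) = 131128140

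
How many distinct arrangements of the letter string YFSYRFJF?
8! / (2! × 1! × 1! × 3! × 1!) = 3360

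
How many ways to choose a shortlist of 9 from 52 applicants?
C(52,9) = 52!/(9!×43!) = 3679075400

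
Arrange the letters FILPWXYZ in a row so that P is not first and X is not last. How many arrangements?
By inclusion-exclusion: 8! - 2×(8-1)! + (8-2)! = 40320 - 10080 + 720 = 30960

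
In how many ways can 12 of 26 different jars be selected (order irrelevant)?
C(26,12) = 26!/(12!×14!) = 9657700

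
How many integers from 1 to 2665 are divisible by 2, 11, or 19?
⌊2665/2⌋+⌊2665/11⌋+⌊2665/19⌋ - ⌊2665/22⌋-⌊2665/38⌋-⌊2665/209⌋ + ⌊2665/418⌋ = 1332+242+140 - 121-70-12 + 6 = 1517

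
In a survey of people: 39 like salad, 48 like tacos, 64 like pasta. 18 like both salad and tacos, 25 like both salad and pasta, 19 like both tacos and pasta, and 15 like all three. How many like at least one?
|A∪B∪C| = 39+48+64-18-25-19+15 = 104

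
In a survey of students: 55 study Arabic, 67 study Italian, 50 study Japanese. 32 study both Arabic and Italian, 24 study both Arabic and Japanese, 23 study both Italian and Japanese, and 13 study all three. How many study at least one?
|A∪B∪C| = 55+67+50-32-24-23+13 = 106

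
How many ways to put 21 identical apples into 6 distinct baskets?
C(21+6-1, 6-1) = C(26, 5) = 65780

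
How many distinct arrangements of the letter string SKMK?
4! / (2! × 1! × 1!) = 12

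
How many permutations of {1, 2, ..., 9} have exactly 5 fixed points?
Choose the 5 fixed points C(9,5) = 126, derange the rest: !4 = Σ_{j=0}^{4} (-1)^j·4!/j! = 24 - 24 + 12 - 4 + 1 = 9. Product = 126 × 9 = 1134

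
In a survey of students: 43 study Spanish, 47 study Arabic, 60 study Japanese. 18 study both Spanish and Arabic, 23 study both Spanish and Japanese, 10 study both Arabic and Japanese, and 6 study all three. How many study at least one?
|A∪B∪C| = 43+47+60-18-23-10+6 = 105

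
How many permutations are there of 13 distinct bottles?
13! = 6227020800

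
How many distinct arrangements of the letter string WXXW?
4! / (2! × 2!) = 6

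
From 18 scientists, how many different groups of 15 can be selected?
C(18,15) = 18!/(15!×3!) = 816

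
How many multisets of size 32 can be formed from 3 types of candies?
C(32+3-1, 3-1) = C(34, 2) = 561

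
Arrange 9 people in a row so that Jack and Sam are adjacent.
Treat as block: (9-1)! × 2! = 40320 × 2 = 80640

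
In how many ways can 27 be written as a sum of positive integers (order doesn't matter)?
Pentagonal recurrence p(n) = p(n-1) + p(n-2) - p(n-5) - p(n-7) + p(n-12) + p(n-15) - ... gives p(0..26) = 1, 1, 2, 3, 5, 7, 11, 15, 22, 30, 42, 56, 77, 101, 135, 176, 231, 297, 385, 490, 627, 792, 1002, 1255, 1575, 1958, 2436. p(27) = p(26) + p(25) - p(22) - p(20) + p(15) + p(12) - p(5) - p(1) = 2436 + 1958 - 1002 - 627 + 176 + 77 - 7 - 1 = 3010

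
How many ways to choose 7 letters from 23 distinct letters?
C(23,7) = 23!/(7!×16!) = 245157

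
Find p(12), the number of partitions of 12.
Pentagonal recurrence p(n) = p(n-1) + p(n-2) - p(n-5) - p(n-7) + p(n-12) + p(n-15) - ... gives p(0..11) = 1, 1, 2, 3, 5, 7, 11, 15, 22, 30, 42, 56. p(12) = p(11) + p(10) - p(7) - p(5) + p(0) = 56 + 42 - 15 - 7 + 1 = 77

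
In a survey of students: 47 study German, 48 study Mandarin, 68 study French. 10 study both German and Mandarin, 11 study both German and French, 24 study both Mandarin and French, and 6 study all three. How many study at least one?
|A∪B∪C| = 47+48+68-10-11-24+6 = 124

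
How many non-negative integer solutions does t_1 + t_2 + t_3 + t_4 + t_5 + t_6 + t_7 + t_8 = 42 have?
C(42+8-1, 8-1) = C(49, 7) = 85900584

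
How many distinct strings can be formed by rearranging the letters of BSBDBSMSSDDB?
12! / (1! × 4! × 3! × 4!) = 138600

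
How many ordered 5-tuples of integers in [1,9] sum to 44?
Coefficient of x^44 in (x + x² + ... + x^9)^5. By inclusion-exclusion on dice exceeding 9: Σ_j (-1)^j C(5,j)·C(44-1-9j, 4) = C(5,0)·C(43,4) - C(5,1)·C(34,4) + C(5,2)·C(25,4) - C(5,3)·C(16,4) + C(5,4)·C(7,4) = 1·123410 - 5·46376 + 10·12650 - 10·1820 + 5·35 = 5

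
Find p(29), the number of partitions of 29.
Pentagonal recurrence p(n) = p(n-1) + p(n-2) - p(n-5) - p(n-7) + p(n-12) + p(n-15) - ... gives p(0..28) = 1, 1, 2, 3, 5, 7, 11, 15, 22, 30, 42, 56, 77, 101, 135, 176, 231, 297, 385, 490, 627, 792, 1002, 1255, 1575, 1958, 2436, 3010, 3718. p(29) = p(28) + p(27) - p(24) - p(22) + p(17) + p(14) - p(7) - p(3) = 3718 + 3010 - 1575 - 1002 + 297 + 135 - 15 - 3 = 4565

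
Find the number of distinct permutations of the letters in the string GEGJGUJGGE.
10! / (5! × 2! × 1! × 2!) = 7560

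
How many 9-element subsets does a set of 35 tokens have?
C(35,9) = 35!/(9!×26!) = 70607460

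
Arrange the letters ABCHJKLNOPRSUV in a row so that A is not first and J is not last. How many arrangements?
By inclusion-exclusion: 14! - 2×(14-1)! + (14-2)! = 87178291200 - 12454041600 + 479001600 = 75203251200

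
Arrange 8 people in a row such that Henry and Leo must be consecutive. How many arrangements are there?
Treat the 2 as one block: (8-2+1)! × 2! = 5040 × 2 = 10080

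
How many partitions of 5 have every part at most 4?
Let r_j(i) = number of partitions of i into parts ≤ j, for i = 0..5. r_1(i) = 1 for all i; r_j(i) = r_{j-1}(i) + r_j(i-j). Rows j = 2..4: ≤2: 1 1 2 2 3 3; ≤3: 1 1 2 3 4 5; ≤4: 1 1 2 3 5 6. r_4(5) = 6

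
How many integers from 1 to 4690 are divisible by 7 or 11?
⌊4690/7⌋ + ⌊4690/11⌋ - ⌊4690/77⌋ = 670 + 426 - 60 = 1036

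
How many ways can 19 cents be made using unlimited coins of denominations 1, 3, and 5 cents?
Coefficient of x^19 in 1/(1-x^1) · 1/(1-x^3) · 1/(1-x^5). Case on j = number of 5-cent coins (j = 0..3); remainder r = 19 - 5j is made from {1,3} in ⌊r/3⌋+1 ways. r = 19, 14, 9, 4 → 7 + 5 + 4 + 2 = 18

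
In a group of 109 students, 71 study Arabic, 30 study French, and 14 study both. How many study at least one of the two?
|A∪B| = |A| + |B| - |A∩B| = 71 + 30 - 14 = 87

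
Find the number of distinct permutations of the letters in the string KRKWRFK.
7! / (2! × 3! × 1! × 1!) = 420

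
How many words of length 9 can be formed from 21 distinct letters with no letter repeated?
P(21,9) = 21!/(21-9)! = 106661318400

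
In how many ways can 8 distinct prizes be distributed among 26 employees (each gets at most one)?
P(26,8) = 26!/(26-8)! = 62990928000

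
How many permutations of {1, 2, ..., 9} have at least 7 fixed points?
Exactly j fixed points: C(9,j)·!(9-j); sum over j ≥ 7 (derangement numbers via !m = (m-1)·(!(m-1) + !(m-2)): !0..!2 = 1, 0, 1). Σ_{j=7}^{9} C(9,j)·!(9-j) = C(9,7)·!2 + C(9,8)·!1 + C(9,9)·!0 = 36·1 + 9·0 + 1·1 = 37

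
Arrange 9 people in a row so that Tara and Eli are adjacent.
Treat as block: (9-1)! × 2! = 40320 × 2 = 80640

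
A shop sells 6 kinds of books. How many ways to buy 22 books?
C(22+6-1, 6-1) = C(27, 5) = 80730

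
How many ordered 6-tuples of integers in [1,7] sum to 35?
Coefficient of x^35 in (x + x² + ... + x^7)^6. By inclusion-exclusion on dice exceeding 7: Σ_j (-1)^j C(6,j)·C(35-1-7j, 5) = C(6,0)·C(34,5) - C(6,1)·C(27,5) + C(6,2)·C(20,5) - C(6,3)·C(13,5) + C(6,4)·C(6,5) = 1·278256 - 6·80730 + 15·15504 - 20·1287 + 15·6 = 786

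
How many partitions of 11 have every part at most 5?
Let r_j(i) = number of partitions of i into parts ≤ j, for i = 0..11. r_1(i) = 1 for all i; r_j(i) = r_{j-1}(i) + r_j(i-j). Rows j = 2..5: ≤2: 1 1 2 2 3 3 4 4 5 5 6 6; ≤3: 1 1 2 3 4 5 7 8 10 12 14 16; ≤4: 1 1 2 3 5 6 9 11 15 18 23 27; ≤5: 1 1 2 3 5 7 10 13 18 23 30 37. r_5(11) = 37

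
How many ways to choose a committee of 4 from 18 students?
C(18,4) = 18!/(4!×14!) = 3060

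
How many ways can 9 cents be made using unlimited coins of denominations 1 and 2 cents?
Coefficient of x^9 in 1/(1-x^1) · 1/(1-x^2). Use j coins of 2 for j = 0..⌊9/2⌋ = 4, the rest in 1s: 4 + 1 = 5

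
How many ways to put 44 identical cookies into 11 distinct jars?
C(44+11-1, 11-1) = C(54, 10) = 23930713170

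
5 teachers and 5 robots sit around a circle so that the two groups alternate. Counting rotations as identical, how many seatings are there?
Fix one of the teachers: (5-1)! ways for the remaining teachers, × 5! ways for the robots = 24 × 120 = 2880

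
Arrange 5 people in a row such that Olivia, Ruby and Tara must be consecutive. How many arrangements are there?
Treat the 3 as one block: (5-3+1)! × 3! = 6 × 6 = 36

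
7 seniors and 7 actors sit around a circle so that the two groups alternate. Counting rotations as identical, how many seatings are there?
Fix one of the seniors: (7-1)! ways for the remaining seniors, × 7! ways for the actors = 720 × 5040 = 3628800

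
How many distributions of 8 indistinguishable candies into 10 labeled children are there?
C(8+10-1, 10-1) = C(17, 9) = 24310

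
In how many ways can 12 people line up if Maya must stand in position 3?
Fix one position: (12-1)! = 39916800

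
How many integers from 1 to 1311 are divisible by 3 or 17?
⌊1311/3⌋ + ⌊1311/17⌋ - ⌊1311/51⌋ = 437 + 77 - 25 = 489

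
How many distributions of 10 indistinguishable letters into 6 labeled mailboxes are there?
C(10+6-1, 6-1) = C(15, 5) = 3003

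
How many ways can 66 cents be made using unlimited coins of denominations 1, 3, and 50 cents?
Coefficient of x^66 in 1/(1-x^1) · 1/(1-x^3) · 1/(1-x^50). Case on j = number of 50-cent coins (j = 0..1); remainder r = 66 - 50j is made from {1,3} in ⌊r/3⌋+1 ways. r = 66, 16 → 23 + 6 = 29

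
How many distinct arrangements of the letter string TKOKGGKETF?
10! / (3! × 1! × 1! × 2! × 2! × 1!) = 151200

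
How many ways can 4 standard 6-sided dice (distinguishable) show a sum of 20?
Coefficient of x^20 in (x + x² + ... + x^6)^4. By inclusion-exclusion on dice exceeding 6: Σ_j (-1)^j C(4,j)·C(20-1-6j, 3) = C(4,0)·C(19,3) - C(4,1)·C(13,3) + C(4,2)·C(7,3) = 1·969 - 4·286 + 6·35 = 35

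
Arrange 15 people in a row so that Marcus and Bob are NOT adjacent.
Total - adjacent = 15! - (15-1)!×2 = 1307674368000 - 174356582400 = 1133317785600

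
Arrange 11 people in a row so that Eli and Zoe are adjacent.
Treat as block: (11-1)! × 2! = 3628800 × 2 = 7257600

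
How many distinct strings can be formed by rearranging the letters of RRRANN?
6! / (1! × 2! × 3!) = 60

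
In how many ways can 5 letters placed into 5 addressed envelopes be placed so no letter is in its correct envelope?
!5 = Σ_{j=0}^{5} (-1)^j·5!/j! = 120 - 120 + 60 - 20 + 5 - 1 = 44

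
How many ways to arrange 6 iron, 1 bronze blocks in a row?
7! / (6! × 1!) = 7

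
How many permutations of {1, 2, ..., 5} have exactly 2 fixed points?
Choose the 2 fixed points C(5,2) = 10, derange the rest: !3 = Σ_{j=0}^{3} (-1)^j·3!/j! = 6 - 6 + 3 - 1 = 2. Product = 10 × 2 = 20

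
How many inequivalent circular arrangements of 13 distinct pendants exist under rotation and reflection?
(13-1)!/2 = 479001600/2 = 239500800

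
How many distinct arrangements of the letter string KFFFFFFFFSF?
11! / (1! × 9! × 1!) = 110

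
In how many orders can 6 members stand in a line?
6! = 720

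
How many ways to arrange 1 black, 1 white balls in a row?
2! / (1! × 1!) = 2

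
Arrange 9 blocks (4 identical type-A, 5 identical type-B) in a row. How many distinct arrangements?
9! / (4! × 5!) = 126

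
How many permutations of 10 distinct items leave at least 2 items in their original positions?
Exactly j fixed points: C(10,j)·!(10-j); sum over j ≥ 2 (derangement numbers via !m = (m-1)·(!(m-1) + !(m-2)): !0..!8 = 1, 0, 1, 2, 9, 44, 265, 1854, 14833). Σ_{j=2}^{10} C(10,j)·!(10-j) = C(10,2)·!8 + C(10,3)·!7 + C(10,4)·!6 + C(10,5)·!5 + C(10,6)·!4 + C(10,7)·!3 + C(10,8)·!2 + C(10,9)·!1 + C(10,10)·!0 = 45·14833 + 120·1854 + 210·265 + 252·44 + 210·9 + 120·2 + 45·1 + 10·0 + 1·1 = 958879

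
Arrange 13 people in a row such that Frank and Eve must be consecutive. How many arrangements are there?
Treat the 2 as one block: (13-2+1)! × 2! = 479001600 × 2 = 958003200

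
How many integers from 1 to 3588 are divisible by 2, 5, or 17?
⌊3588/2⌋+⌊3588/5⌋+⌊3588/17⌋ - ⌊3588/10⌋-⌊3588/34⌋-⌊3588/85⌋ + ⌊3588/170⌋ = 1794+717+211 - 358-105-42 + 21 = 2238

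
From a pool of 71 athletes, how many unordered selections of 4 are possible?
C(71,4) = 71!/(4!×67!) = 971635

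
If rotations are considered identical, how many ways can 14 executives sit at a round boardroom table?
Circular: fix one position, arrange the rest. (14-1)! = 6227020800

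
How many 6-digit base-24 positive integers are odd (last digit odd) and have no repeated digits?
Last∈{1,3,5,7,9,11,13,15,17,19,21,23}. Last=0: 0. Last nonzero: 12×22×P(22,4) = 46347840. Total = 46347840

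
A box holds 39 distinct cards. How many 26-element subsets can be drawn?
C(39,26) = 39!/(26!×13!) = 8122425444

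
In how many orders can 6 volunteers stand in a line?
6! = 720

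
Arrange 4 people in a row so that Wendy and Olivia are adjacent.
Treat as block: (4-1)! × 2! = 6 × 2 = 12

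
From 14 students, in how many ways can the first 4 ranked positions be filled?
P(14,4) = 14!/(14-4)! = 24024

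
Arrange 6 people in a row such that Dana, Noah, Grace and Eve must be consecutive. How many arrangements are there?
Treat the 4 as one block: (6-4+1)! × 4! = 6 × 24 = 144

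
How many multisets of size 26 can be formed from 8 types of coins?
C(26+8-1, 8-1) = C(33, 7) = 4272048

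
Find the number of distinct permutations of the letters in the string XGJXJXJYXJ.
10! / (1! × 4! × 4! × 1!) = 6300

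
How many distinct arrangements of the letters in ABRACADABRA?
11! / (5! × 2! × 2! × 1! × 1!) = 83160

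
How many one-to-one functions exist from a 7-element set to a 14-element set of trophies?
P(14,7) = 14!/(14-7)! = 17297280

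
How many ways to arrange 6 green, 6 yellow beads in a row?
12! / (6! × 6!) = 924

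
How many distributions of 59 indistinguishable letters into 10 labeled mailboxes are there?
C(59+10-1, 10-1) = C(68, 9) = 49280065120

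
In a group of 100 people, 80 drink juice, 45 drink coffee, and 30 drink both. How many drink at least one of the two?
|A∪B| = |A| + |B| - |A∩B| = 80 + 45 - 30 = 95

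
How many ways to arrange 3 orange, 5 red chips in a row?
8! / (3! × 5!) = 56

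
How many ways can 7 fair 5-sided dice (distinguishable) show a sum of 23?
Coefficient of x^23 in (x + x² + ... + x^5)^7. By inclusion-exclusion on dice exceeding 5: Σ_j (-1)^j C(7,j)·C(23-1-5j, 6) = C(7,0)·C(22,6) - C(7,1)·C(17,6) + C(7,2)·C(12,6) - C(7,3)·C(7,6) = 1·74613 - 7·12376 + 21·924 - 35·7 = 7140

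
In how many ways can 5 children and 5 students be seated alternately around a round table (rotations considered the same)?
Fix one of the children: (5-1)! ways for the remaining children, × 5! ways for the students = 24 × 120 = 2880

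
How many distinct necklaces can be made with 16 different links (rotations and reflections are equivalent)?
(16-1)!/2 = 1307674368000/2 = 653837184000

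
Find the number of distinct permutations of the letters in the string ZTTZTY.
6! / (2! × 1! × 3!) = 60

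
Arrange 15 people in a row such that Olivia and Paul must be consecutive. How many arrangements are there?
Treat the 2 as one block: (15-2+1)! × 2! = 87178291200 × 2 = 174356582400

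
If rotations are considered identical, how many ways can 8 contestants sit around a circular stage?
Circular: fix one position, arrange the rest. (8-1)! = 5040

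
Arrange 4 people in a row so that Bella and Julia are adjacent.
Treat as block: (4-1)! × 2! = 6 × 2 = 12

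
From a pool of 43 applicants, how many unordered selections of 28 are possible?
C(43,28) = 43!/(28!×15!) = 151532656696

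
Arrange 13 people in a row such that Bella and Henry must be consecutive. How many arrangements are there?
Treat the 2 as one block: (13-2+1)! × 2! = 479001600 × 2 = 958003200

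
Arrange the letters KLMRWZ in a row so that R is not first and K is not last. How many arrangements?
By inclusion-exclusion: 6! - 2×(6-1)! + (6-2)! = 720 - 240 + 24 = 504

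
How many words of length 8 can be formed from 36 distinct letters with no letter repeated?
P(36,8) = 36!/(36-8)! = 1220096908800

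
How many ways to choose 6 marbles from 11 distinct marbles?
C(11,6) = 11!/(6!×5!) = 462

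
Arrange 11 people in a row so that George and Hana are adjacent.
Treat as block: (11-1)! × 2! = 3628800 × 2 = 7257600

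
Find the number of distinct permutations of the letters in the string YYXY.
4! / (3! × 1!) = 4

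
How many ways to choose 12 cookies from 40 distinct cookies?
C(40,12) = 40!/(12!×28!) = 5586853480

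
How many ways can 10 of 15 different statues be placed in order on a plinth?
P(15,10) = 15!/(15-10)! = 10897286400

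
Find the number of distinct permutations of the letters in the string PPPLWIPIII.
10! / (1! × 4! × 4! × 1!) = 6300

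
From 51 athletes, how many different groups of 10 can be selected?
C(51,10) = 51!/(10!×41!) = 12777711870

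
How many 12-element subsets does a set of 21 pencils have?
C(21,12) = 21!/(12!×9!) = 293930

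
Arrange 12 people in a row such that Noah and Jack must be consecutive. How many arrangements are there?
Treat the 2 as one block: (12-2+1)! × 2! = 39916800 × 2 = 79833600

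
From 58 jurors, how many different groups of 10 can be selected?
C(58,10) = 58!/(10!×48!) = 52179482355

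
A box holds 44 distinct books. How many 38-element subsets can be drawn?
C(44,38) = 44!/(38!×6!) = 7059052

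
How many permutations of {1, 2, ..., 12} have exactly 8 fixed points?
Choose the 8 fixed points C(12,8) = 495, derange the rest: !4 = Σ_{j=0}^{4} (-1)^j·4!/j! = 24 - 24 + 12 - 4 + 1 = 9. Product = 495 × 9 = 4455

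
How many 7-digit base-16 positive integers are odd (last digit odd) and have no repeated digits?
Last∈{1,3,5,7,9,11,13,15}. Last=0: 0. Last nonzero: 8×14×P(14,5) = 26906880. Total = 26906880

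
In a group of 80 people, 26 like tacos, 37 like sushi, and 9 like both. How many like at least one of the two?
|A∪B| = |A| + |B| - |A∩B| = 26 + 37 - 9 = 54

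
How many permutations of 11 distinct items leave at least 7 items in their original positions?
Exactly j fixed points: C(11,j)·!(11-j); sum over j ≥ 7 (derangement numbers via !m = (m-1)·(!(m-1) + !(m-2)): !0..!4 = 1, 0, 1, 2, 9). Σ_{j=7}^{11} C(11,j)·!(11-j) = C(11,7)·!4 + C(11,8)·!3 + C(11,9)·!2 + C(11,10)·!1 + C(11,11)·!0 = 330·9 + 165·2 + 55·1 + 11·0 + 1·1 = 3356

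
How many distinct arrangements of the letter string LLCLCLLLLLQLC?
13! / (3! × 9! × 1!) = 2860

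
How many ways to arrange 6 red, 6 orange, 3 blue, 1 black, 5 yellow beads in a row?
21! / (6! × 6! × 3! × 1! × 5!) = 136882025280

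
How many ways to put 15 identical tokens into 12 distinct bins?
C(15+12-1, 12-1) = C(26, 11) = 7726160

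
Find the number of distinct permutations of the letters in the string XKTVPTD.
7! / (1! × 1! × 1! × 2! × 1! × 1!) = 2520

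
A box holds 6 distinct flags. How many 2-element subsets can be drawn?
C(6,2) = 6!/(2!×4!) = 15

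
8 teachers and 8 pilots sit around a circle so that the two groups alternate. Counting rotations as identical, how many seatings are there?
Fix one of the teachers: (8-1)! ways for the remaining teachers, × 8! ways for the pilots = 5040 × 40320 = 203212800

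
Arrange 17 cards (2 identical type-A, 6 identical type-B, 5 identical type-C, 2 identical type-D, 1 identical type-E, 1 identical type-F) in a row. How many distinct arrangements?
17! / (2! × 6! × 5! × 2! × 1! × 1!) = 1029188160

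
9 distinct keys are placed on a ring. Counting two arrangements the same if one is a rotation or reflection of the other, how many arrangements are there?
(9-1)!/2 = 40320/2 = 20160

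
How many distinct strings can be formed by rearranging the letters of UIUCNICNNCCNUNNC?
16! / (2! × 5! × 3! × 6!) = 20180160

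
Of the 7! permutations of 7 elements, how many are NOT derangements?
Complement of the derangements. !7 = Σ_{j=0}^{7} (-1)^j·7!/j! = 5040 - 5040 + 2520 - 840 + 210 - 42 + 7 - 1 = 1854. 7! - !7 = 5040 - 1854 = 3186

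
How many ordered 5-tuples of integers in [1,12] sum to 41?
Coefficient of x^41 in (x + x² + ... + x^12)^5. By inclusion-exclusion on dice exceeding 12: Σ_j (-1)^j C(5,j)·C(41-1-12j, 4) = C(5,0)·C(40,4) - C(5,1)·C(28,4) + C(5,2)·C(16,4) - C(5,3)·C(4,4) = 1·91390 - 5·20475 + 10·1820 - 10·1 = 7205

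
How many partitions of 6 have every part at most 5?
Let r_j(i) = number of partitions of i into parts ≤ j, for i = 0..6. r_1(i) = 1 for all i; r_j(i) = r_{j-1}(i) + r_j(i-j). Rows j = 2..5: ≤2: 1 1 2 2 3 3 4; ≤3: 1 1 2 3 4 5 7; ≤4: 1 1 2 3 5 6 9; ≤5: 1 1 2 3 5 7 10. r_5(6) = 10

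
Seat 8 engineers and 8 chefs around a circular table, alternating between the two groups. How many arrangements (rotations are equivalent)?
Fix one of the engineers: (8-1)! ways for the remaining engineers, × 8! ways for the chefs = 5040 × 40320 = 203212800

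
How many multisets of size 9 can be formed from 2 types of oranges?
C(9+2-1, 2-1) = C(10, 1) = 10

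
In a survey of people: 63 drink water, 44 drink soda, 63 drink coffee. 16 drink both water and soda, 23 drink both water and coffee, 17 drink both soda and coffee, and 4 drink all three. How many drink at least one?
|A∪B∪C| = 63+44+63-16-23-17+4 = 118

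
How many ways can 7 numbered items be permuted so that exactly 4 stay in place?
Choose the 4 fixed points C(7,4) = 35, derange the rest: !3 = Σ_{j=0}^{3} (-1)^j·3!/j! = 6 - 6 + 3 - 1 = 2. Product = 35 × 2 = 70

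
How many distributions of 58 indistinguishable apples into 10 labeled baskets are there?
C(58+10-1, 10-1) = C(67, 9) = 42757703560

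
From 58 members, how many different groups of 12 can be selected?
C(58,12) = 58!/(12!×46!) = 891794789340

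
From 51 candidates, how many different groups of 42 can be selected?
C(51,42) = 51!/(42!×9!) = 3042312350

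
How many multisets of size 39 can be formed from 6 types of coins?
C(39+6-1, 6-1) = C(44, 5) = 1086008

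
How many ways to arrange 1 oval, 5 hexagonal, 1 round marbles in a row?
7! / (1! × 5! × 1!) = 42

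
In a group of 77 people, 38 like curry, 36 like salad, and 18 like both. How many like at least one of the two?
|A∪B| = |A| + |B| - |A∩B| = 38 + 36 - 18 = 56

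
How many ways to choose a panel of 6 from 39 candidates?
C(39,6) = 39!/(6!×33!) = 3262623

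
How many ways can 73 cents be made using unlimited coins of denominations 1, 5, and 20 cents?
Coefficient of x^73 in 1/(1-x^1) · 1/(1-x^5) · 1/(1-x^20). Case on j = number of 20-cent coins (j = 0..3); remainder r = 73 - 20j is made from {1,5} in ⌊r/5⌋+1 ways. r = 73, 53, 33, 13 → 15 + 11 + 7 + 3 = 36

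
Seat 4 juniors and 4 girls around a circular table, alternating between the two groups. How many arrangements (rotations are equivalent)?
Fix one of the juniors: (4-1)! ways for the remaining juniors, × 4! ways for the girls = 6 × 24 = 144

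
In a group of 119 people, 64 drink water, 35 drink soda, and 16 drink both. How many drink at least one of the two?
|A∪B| = |A| + |B| - |A∩B| = 64 + 35 - 16 = 83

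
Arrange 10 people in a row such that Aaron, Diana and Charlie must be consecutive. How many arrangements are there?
Treat the 3 as one block: (10-3+1)! × 3! = 40320 × 6 = 241920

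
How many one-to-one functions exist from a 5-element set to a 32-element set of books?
P(32,5) = 32!/(32-5)! = 24165120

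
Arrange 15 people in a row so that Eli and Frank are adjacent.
Treat as block: (15-1)! × 2! = 87178291200 × 2 = 174356582400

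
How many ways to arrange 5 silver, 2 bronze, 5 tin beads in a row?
12! / (5! × 2! × 5!) = 16632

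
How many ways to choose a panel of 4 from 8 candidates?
C(8,4) = 8!/(4!×4!) = 70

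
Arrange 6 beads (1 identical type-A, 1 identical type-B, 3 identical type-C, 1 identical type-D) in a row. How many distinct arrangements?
6! / (1! × 1! × 3! × 1!) = 120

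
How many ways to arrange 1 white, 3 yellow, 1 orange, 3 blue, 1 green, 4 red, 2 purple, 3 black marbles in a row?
18! / (1! × 3! × 1! × 3! × 1! × 4! × 2! × 3!) = 617512896000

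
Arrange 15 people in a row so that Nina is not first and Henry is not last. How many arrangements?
By inclusion-exclusion: 15! - 2×(15-1)! + (15-2)! = 1307674368000 - 174356582400 + 6227020800 = 1139544806400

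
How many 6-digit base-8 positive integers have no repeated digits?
First digit: 7 choices (nonzero). Then descending: 7 × 7 × 6 × 5 × 4 × 3 = 17640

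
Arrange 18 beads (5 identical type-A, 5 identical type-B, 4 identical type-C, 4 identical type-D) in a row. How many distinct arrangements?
18! / (5! × 5! × 4! × 4!) = 771891120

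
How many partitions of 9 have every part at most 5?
Let r_j(i) = number of partitions of i into parts ≤ j, for i = 0..9. r_1(i) = 1 for all i; r_j(i) = r_{j-1}(i) + r_j(i-j). Rows j = 2..5: ≤2: 1 1 2 2 3 3 4 4 5 5; ≤3: 1 1 2 3 4 5 7 8 10 12; ≤4: 1 1 2 3 5 6 9 11 15 18; ≤5: 1 1 2 3 5 7 10 13 18 23. r_5(9) = 23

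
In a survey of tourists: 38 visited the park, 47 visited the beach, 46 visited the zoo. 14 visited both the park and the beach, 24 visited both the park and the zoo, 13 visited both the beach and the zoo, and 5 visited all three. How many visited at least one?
|A∪B∪C| = 38+47+46-14-24-13+5 = 85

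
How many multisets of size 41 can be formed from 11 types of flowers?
C(41+11-1, 11-1) = C(51, 10) = 12777711870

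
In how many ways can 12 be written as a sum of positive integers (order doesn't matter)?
Pentagonal recurrence p(n) = p(n-1) + p(n-2) - p(n-5) - p(n-7) + p(n-12) + p(n-15) - ... gives p(0..11) = 1, 1, 2, 3, 5, 7, 11, 15, 22, 30, 42, 56. p(12) = p(11) + p(10) - p(7) - p(5) + p(0) = 56 + 42 - 15 - 7 + 1 = 77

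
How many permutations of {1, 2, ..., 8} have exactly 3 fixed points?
Choose the 3 fixed points C(8,3) = 56, derange the rest: !5 = Σ_{j=0}^{5} (-1)^j·5!/j! = 120 - 120 + 60 - 20 + 5 - 1 = 44. Product = 56 × 44 = 2464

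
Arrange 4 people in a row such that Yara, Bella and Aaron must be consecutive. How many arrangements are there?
Treat the 3 as one block: (4-3+1)! × 3! = 2 × 6 = 12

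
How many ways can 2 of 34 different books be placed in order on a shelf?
P(34,2) = 34!/(34-2)! = 1122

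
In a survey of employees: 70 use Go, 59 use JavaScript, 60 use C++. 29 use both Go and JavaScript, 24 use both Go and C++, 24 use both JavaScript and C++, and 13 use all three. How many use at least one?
|A∪B∪C| = 70+59+60-29-24-24+13 = 125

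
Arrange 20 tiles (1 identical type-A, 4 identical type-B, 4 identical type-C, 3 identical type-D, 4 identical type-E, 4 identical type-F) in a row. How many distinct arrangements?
20! / (1! × 4! × 4! × 3! × 4! × 4!) = 1222160940000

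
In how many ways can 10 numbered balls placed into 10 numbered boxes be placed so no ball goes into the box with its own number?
!10 = Σ_{j=0}^{10} (-1)^j·10!/j! = 3628800 - 3628800 + 1814400 - 604800 + 151200 - 30240 + 5040 - 720 + 90 - 10 + 1 = 1334961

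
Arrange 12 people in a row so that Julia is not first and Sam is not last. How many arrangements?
By inclusion-exclusion: 12! - 2×(12-1)! + (12-2)! = 479001600 - 79833600 + 3628800 = 402796800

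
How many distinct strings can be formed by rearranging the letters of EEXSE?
5! / (1! × 1! × 3!) = 20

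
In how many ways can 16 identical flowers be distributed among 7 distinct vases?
C(16+7-1, 7-1) = C(22, 6) = 74613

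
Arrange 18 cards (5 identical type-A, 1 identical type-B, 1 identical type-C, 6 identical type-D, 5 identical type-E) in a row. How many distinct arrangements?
18! / (5! × 1! × 1! × 6! × 5!) = 617512896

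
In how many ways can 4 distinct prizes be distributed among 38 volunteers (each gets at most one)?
P(38,4) = 38!/(38-4)! = 1771560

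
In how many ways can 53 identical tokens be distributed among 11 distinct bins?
C(53+11-1, 11-1) = C(63, 10) = 127805525001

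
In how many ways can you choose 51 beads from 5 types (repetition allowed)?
C(51+5-1, 5-1) = C(55, 4) = 341055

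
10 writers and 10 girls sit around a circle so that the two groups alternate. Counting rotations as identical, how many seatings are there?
Fix one of the writers: (10-1)! ways for the remaining writers, × 10! ways for the girls = 362880 × 3628800 = 1316818944000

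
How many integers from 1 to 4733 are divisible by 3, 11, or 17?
⌊4733/3⌋+⌊4733/11⌋+⌊4733/17⌋ - ⌊4733/33⌋-⌊4733/51⌋-⌊4733/187⌋ + ⌊4733/561⌋ = 1577+430+278 - 143-92-25 + 8 = 2033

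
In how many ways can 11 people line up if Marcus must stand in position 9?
Fix one position: (11-1)! = 3628800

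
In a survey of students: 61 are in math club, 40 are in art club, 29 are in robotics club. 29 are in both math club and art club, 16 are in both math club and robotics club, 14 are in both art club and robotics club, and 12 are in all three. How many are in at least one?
|A∪B∪C| = 61+40+29-29-16-14+12 = 83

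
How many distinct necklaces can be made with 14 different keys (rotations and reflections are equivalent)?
(14-1)!/2 = 6227020800/2 = 3113510400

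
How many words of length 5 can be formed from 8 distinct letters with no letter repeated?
P(8,5) = 8!/(8-5)! = 6720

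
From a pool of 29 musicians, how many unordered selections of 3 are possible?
C(29,3) = 29!/(3!×26!) = 3654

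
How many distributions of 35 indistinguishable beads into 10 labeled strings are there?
C(35+10-1, 10-1) = C(44, 9) = 708930508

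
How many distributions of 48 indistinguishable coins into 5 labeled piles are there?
C(48+5-1, 5-1) = C(52, 4) = 270725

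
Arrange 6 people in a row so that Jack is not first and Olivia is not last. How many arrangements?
By inclusion-exclusion: 6! - 2×(6-1)! + (6-2)! = 720 - 240 + 24 = 504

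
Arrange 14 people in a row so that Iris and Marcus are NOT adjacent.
Total - adjacent = 14! - (14-1)!×2 = 87178291200 - 12454041600 = 74724249600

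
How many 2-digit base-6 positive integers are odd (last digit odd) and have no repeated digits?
Last∈{1,3,5}. Last=0: 0. Last nonzero: 3×4×P(4,0) = 12. Total = 12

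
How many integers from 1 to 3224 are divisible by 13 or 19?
⌊3224/13⌋ + ⌊3224/19⌋ - ⌊3224/247⌋ = 248 + 169 - 13 = 404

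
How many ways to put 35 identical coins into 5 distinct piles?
C(35+5-1, 5-1) = C(39, 4) = 82251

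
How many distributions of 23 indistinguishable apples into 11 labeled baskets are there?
C(23+11-1, 11-1) = C(33, 10) = 92561040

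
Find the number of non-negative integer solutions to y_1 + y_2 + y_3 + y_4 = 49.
C(49+4-1, 4-1) = C(52, 3) = 22100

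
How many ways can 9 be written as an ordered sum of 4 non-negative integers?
C(9+4-1, 4-1) = C(12, 3) = 220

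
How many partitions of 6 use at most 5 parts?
By conjugation, equals partitions of 6 into parts ≤ 5. Let r_j(i) = number of partitions of i into parts ≤ j, for i = 0..6. r_1(i) = 1 for all i; r_j(i) = r_{j-1}(i) + r_j(i-j). Rows j = 2..5: ≤2: 1 1 2 2 3 3 4; ≤3: 1 1 2 3 4 5 7; ≤4: 1 1 2 3 5 6 9; ≤5: 1 1 2 3 5 7 10. r_5(6) = 10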